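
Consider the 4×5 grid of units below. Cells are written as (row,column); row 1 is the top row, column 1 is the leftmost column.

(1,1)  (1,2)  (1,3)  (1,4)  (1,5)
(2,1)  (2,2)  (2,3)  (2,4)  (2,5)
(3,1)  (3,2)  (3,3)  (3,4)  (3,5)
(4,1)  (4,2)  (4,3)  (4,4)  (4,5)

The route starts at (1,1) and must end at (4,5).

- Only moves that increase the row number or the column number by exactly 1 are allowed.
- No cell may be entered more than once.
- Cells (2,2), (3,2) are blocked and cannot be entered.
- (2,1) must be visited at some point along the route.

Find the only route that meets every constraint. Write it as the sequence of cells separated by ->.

Moves only go right or down, so the column and row indices never decrease.
Route from (1,1): 3× down (reaching (4,1)), 4× right (reaching (4,5)) — 7 moves in all.
Check: all required cells visited.

(1,1) -> (2,1) -> (3,1) -> (4,1) -> (4,2) -> (4,3) -> (4,4) -> (4,5)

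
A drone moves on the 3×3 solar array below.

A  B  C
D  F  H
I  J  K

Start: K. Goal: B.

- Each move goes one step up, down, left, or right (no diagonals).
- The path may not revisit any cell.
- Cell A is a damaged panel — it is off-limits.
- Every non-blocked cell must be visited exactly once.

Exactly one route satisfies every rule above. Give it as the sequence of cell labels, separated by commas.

K, J, I, D, F, H, C, B

Need to visit all 8 open cells exactly once, starting at K and ending at B.
Cell C has only two open neighbours (H and B), so the path must pass straight through it: one of those is the cell it's entered from and the other is where it exits.
Route from K: 2× left (reaching I), up to D, 2× right (reaching H), up to C, left to B — 7 moves in all.
Check: all 8 open cells covered.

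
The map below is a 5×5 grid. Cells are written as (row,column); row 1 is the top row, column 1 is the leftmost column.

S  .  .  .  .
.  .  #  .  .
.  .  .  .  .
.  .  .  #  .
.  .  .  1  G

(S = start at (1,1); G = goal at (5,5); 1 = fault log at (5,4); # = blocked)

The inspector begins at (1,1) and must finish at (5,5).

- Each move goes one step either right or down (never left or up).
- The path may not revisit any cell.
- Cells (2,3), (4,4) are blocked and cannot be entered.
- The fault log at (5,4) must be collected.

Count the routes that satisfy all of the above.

12

A right/down-only route from (1,1) to (5,5) makes exactly 4 down-moves and 4 right-moves in some order.
With no other constraints that would be C(8,4) = 70 routes.
Split at (5,4) and multiply the segment counts (each segment already excludes blocked cells): (1,1)→(5,4): 12; (5,4)→(5,5): 1; product = 12.
That gives 12 routes.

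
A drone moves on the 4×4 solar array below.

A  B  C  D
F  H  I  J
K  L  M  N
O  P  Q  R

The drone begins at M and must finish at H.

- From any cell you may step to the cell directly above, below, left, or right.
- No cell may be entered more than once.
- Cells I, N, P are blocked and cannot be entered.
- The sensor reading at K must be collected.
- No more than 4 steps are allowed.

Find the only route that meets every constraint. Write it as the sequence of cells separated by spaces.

The budget equals the shortest possible length, so every move has to be on a shortest route through the required cells.
Route from M: 2× left (reaching K), up to F, right to H — 4 moves in all.
Check: all required cells visited; 4 ≤ 4 moves.

M L K F H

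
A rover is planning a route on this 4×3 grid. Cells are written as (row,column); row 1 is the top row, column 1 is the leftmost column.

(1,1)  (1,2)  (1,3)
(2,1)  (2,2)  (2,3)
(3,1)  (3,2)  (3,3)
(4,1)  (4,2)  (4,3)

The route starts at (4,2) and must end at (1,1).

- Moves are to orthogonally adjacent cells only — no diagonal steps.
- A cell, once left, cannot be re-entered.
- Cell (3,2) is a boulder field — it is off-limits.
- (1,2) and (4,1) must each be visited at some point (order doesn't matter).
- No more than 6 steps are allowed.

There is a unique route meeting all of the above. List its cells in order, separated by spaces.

(4,2) (4,1) (3,1) (2,1) (2,2) (1,2) (1,1)

The budget equals the shortest possible length, so every move has to be on a shortest route through the required cells.
Route from (4,2): left to (4,1), 2× up (reaching (2,1)), right to (2,2), up to (1,2), left to (1,1) — 6 moves in all.
Check: all required cells visited; 6 ≤ 6 moves.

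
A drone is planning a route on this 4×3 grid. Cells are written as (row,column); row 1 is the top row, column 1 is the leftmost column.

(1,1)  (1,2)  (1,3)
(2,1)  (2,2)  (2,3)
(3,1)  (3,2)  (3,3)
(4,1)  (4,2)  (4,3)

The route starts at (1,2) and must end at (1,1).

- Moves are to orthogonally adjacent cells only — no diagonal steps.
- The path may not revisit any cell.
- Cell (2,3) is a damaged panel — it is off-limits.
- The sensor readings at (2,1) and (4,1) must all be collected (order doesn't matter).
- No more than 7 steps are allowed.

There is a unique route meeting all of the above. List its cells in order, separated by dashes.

The budget equals the shortest possible length, so every move has to be on a shortest route through the required cells.
Route from (1,2): 3× down (reaching (4,2)), left to (4,1), 3× up (reaching (1,1)) — 7 moves in all.
Check: all required cells visited; 7 ≤ 7 moves.

(1,2) - (2,2) - (3,2) - (4,2) - (4,1) - (3,1) - (2,1) - (1,1)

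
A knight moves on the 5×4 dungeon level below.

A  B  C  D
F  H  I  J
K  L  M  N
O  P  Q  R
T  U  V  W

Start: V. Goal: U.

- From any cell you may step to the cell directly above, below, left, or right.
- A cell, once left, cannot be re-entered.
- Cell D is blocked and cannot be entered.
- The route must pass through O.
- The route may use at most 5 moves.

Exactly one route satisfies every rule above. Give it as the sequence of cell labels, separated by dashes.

Any route must reach O and still end at U within 5 moves, so the order of the required stops is forced.
Route from V: up 1 to Q, left 2 to O, down 1 to T, right 1 to U — 5 moves in all.
Check: all required cells visited; 5 ≤ 5 moves.

V - Q - P - O - T - U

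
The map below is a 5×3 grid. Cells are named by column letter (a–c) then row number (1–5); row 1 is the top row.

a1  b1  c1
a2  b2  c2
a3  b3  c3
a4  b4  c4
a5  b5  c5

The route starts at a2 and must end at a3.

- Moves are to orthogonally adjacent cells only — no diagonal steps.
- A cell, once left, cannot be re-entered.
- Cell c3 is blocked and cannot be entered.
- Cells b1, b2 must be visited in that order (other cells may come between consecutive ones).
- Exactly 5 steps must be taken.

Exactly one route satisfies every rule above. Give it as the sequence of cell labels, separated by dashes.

The waypoints must appear in the order b1, b2, with no cell reused.
Route from a2: up to a1, right to b1, 2× down (reaching b3), left to a3 — 5 moves in all.
Check: order respected (b1 at step 2, b2 at step 3); 5 moves as required.

a2 - a1 - b1 - b2 - b3 - a3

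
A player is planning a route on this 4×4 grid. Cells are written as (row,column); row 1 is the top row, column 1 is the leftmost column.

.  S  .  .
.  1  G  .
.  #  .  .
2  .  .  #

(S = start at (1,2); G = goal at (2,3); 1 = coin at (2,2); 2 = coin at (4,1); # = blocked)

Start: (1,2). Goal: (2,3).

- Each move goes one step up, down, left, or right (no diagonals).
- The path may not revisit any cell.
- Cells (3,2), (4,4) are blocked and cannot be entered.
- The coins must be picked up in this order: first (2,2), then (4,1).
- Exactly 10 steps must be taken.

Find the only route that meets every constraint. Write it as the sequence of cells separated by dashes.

(1,2) - (2,2) - (2,1) - (3,1) - (4,1) - (4,2) - (4,3) - (3,3) - (3,4) - (2,4) - (2,3)

The waypoints must appear in the order (2,2), (4,1), with no cell reused.
Route from (1,2): down to (2,2), left to (2,1), 2× down (reaching (4,1)), 2× right (reaching (4,3)), up to (3,3), right to (3,4), up to (2,4), left to (2,3) — 10 moves in all.
Check: order respected (1 at step 1, 2 at step 4); 10 moves as required.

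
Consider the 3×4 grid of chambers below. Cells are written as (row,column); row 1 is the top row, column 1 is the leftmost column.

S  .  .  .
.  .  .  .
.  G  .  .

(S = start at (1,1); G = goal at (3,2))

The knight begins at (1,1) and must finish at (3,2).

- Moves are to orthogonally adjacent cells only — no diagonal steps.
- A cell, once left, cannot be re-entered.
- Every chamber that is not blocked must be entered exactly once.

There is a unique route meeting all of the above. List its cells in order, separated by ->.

(1,1) -> (1,2) -> (1,3) -> (1,4) -> (2,4) -> (3,4) -> (3,3) -> (2,3) -> (2,2) -> (2,1) -> (3,1) -> (3,2)

Need to visit all 12 open cells exactly once, starting at (1,1) and ending at (3,2).
Cell (3,1) has only two open neighbours ((2,1) and (3,2)), so the path must pass straight through it: one of those is the cell it's entered from and the other is where it exits.
Route from (1,1): 3× right (reaching (1,4)), 2× down (reaching (3,4)), left to (3,3), up to (2,3), 2× left (reaching (2,1)), down to (3,1), right to (3,2) — 11 moves in all.
Check: all 12 open cells covered.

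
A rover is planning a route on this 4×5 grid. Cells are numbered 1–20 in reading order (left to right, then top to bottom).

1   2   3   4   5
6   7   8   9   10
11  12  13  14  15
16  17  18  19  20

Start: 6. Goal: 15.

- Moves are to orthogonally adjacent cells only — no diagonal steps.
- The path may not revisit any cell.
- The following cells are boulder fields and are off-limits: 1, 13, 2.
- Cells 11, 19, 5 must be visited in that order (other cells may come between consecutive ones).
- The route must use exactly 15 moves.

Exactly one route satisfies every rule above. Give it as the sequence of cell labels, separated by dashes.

The waypoints must appear in the order 11, 19, 5, with no cell reused.
Route from 6: right 1 to 7, down 1 to 12, left 1 to 11, down 1 to 16, right 3 to 19, up 2 to 9, left 1 to 8, up 1 to 3, right 2 to 5, down 2 to 15 — 15 moves in all.
Check: order respected (11 at step 3, 19 at step 7, 5 at step 13); 15 moves as required.

6 - 7 - 12 - 11 - 16 - 17 - 18 - 19 - 14 - 9 - 8 - 3 - 4 - 5 - 10 - 15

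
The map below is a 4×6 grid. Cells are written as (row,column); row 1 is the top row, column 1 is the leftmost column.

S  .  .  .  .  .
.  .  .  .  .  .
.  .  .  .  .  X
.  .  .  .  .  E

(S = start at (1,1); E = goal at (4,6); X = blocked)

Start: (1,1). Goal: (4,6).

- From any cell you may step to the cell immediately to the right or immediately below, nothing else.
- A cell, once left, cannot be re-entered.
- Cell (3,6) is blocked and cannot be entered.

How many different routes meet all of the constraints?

35

A right/down-only route from (1,1) to (4,6) makes exactly 3 down-moves and 5 right-moves in some order.
With no other constraints that would be C(8,3) = 56 routes.
Subtract routes through each blocked cell (inclusion–exclusion for overlaps): − through (3,6): 21 → 35.
That gives 35 routes.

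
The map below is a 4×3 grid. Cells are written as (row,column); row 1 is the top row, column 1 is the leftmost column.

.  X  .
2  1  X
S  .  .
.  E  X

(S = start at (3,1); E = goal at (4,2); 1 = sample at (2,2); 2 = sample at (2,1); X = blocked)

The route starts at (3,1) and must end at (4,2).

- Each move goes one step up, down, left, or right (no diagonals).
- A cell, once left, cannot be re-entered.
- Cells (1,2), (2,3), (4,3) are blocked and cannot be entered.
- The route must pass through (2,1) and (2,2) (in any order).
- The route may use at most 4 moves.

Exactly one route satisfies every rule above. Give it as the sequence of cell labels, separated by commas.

(3,1), (2,1), (2,2), (3,2), (4,2)

The budget equals the shortest possible length, so every move has to be on a shortest route through the required cells.
Route from (3,1): up to (2,1), right to (2,2), 2× down (reaching (4,2)) — 4 moves in all.
Check: all required cells visited; 4 ≤ 4 moves.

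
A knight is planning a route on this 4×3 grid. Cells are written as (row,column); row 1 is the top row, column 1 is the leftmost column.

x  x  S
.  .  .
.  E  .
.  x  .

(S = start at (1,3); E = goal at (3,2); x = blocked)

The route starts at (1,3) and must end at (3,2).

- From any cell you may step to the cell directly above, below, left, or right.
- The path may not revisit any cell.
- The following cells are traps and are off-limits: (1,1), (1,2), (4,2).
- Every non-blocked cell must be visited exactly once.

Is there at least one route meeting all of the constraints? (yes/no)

Cell (4,1) has only one open neighbour but is neither the start nor the goal, so a Hamiltonian route would have to both enter and leave it through the same neighbour — impossible without revisiting.

no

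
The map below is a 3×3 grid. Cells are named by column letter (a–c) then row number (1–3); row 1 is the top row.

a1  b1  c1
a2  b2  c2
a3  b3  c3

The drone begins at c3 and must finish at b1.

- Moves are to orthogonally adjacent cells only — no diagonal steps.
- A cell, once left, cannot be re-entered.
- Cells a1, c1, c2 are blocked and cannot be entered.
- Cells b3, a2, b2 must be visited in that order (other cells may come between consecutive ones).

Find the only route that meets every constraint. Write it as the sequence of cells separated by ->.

The waypoints must appear in the order b3, a2, b2, with no cell reused.
Route from c3: 2× left (reaching a3), up to a2, right to b2, up to b1 — 5 moves in all.
Check: order respected (b3 at step 1, a2 at step 3, b2 at step 4).

c3 -> b3 -> a3 -> a2 -> b2 -> b1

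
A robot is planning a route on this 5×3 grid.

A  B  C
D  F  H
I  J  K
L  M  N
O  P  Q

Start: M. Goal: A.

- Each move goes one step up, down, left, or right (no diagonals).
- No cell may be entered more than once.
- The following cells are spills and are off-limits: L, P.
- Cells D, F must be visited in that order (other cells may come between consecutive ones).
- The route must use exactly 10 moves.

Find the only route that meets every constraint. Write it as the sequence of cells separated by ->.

M -> N -> K -> J -> I -> D -> F -> H -> C -> B -> A

The waypoints must appear in the order D, F, with no cell reused.
Route from M: right 1 to N, up 1 to K, left 2 to I, up 1 to D, right 2 to H, up 1 to C, left 2 to A — 10 moves in all.
Check: order respected (D at step 5, F at step 6); 10 moves as required.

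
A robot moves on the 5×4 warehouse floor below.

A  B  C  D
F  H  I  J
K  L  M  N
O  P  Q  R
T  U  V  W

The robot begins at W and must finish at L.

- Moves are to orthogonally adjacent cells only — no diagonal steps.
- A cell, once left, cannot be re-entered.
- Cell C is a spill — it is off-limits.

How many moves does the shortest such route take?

The Manhattan distance from W to L is |5−3| + |4−2| = 4, so at least 4 moves are needed.
A route of 4 moves achieves this: W → R → N → M → L.
Since 4 matches the lower bound, it is optimal.

4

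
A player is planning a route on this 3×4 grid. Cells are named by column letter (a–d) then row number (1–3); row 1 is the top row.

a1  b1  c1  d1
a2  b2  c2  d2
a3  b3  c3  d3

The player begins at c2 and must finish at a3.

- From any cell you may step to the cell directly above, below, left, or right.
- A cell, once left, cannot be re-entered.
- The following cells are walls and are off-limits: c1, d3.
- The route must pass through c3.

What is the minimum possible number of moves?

3

Any route passes through c3 somewhere between c2 and a3. Summing Manhattan distances along the two legs (c2 → c3 → a3) gives a lower bound of 1 + 2 = 3 moves.
A route of 3 moves achieves this: c2 → c3 → b3 → a3.
Since 3 matches the lower bound, it is optimal.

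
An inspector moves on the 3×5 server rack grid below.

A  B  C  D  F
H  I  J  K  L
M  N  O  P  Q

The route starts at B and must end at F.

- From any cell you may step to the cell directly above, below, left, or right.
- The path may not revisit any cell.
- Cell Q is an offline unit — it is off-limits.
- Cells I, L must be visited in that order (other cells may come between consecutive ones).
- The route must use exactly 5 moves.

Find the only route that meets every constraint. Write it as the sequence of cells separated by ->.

The waypoints must appear in the order I, L, with no cell reused.
Route from B: down 1 to I, right 3 to L, up 1 to F — 5 moves in all.
Check: order respected (I at step 1, L at step 4); 5 moves as required.

B -> I -> J -> K -> L -> F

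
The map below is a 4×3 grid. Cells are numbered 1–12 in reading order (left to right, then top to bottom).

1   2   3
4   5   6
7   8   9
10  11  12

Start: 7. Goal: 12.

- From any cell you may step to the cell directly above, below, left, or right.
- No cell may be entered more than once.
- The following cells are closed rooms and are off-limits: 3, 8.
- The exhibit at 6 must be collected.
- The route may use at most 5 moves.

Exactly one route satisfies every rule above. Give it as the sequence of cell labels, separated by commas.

7, 4, 5, 6, 9, 12

The 5-move cap with required stops at 6 leaves no slack for detours.
Route from 7: up to 4, 2× right (reaching 6), 2× down (reaching 12) — 5 moves in all.
Check: all required cells visited; 5 ≤ 5 moves.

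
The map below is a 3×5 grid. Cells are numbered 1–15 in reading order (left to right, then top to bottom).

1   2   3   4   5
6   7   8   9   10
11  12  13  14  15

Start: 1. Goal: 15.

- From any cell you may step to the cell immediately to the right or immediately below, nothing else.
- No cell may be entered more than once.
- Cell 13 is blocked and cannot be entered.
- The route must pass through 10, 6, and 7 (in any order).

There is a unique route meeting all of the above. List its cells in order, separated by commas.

1, 6, 7, 8, 9, 10, 15

Moves only go right or down, so the column and row indices never decrease.
Route from 1: down 1 to 6, right 4 to 10, down 1 to 15 — 6 moves in all.
Check: all required cells visited.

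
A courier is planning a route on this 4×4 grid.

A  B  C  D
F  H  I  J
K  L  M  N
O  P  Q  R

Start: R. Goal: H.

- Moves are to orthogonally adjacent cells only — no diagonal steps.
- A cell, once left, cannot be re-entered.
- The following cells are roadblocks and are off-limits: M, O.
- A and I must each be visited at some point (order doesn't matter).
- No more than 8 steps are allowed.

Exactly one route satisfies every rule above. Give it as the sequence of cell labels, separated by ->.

The 8-move cap with required stops at A, I leaves no slack for detours.
Route from R: 2× up (reaching J), left to I, up to C, 2× left (reaching A), down to F, right to H — 8 moves in all.
Check: all required cells visited; 8 ≤ 8 moves.

R -> N -> J -> I -> C -> B -> A -> F -> H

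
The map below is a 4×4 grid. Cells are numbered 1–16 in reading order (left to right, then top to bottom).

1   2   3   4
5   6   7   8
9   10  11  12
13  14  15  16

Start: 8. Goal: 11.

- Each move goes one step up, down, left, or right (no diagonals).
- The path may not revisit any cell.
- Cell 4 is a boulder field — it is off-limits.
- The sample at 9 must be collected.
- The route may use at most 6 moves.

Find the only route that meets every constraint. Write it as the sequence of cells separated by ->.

The 6-move cap with required stops at 9 leaves no slack for detours.
Route from 8: left 3 to 5, down 1 to 9, right 2 to 11 — 6 moves in all.
Check: all required cells visited; 6 ≤ 6 moves.

8 -> 7 -> 6 -> 5 -> 9 -> 10 -> 11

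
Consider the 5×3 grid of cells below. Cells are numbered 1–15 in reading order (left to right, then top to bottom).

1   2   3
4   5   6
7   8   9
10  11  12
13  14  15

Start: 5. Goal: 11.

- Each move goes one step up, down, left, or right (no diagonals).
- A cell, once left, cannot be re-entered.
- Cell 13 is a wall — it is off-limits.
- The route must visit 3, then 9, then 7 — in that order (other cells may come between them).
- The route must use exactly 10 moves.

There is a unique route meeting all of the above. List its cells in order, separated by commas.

The waypoints must appear in the order 3, 9, 7, with no cell reused.
Route from 5: left to 4, up to 1, 2× right (reaching 3), 2× down (reaching 9), 2× left (reaching 7), down to 10, right to 11 — 10 moves in all.
Check: order respected (3 at step 4, 9 at step 6, 7 at step 8); 10 moves as required.

5, 4, 1, 2, 3, 6, 9, 8, 7, 10, 11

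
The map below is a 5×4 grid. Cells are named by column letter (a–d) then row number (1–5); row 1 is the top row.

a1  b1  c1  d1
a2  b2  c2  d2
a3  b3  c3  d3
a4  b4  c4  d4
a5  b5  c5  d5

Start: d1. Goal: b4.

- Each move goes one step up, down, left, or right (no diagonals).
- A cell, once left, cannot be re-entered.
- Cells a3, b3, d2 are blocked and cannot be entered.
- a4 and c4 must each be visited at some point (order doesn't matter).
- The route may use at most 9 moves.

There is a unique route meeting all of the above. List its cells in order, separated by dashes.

The budget equals the shortest possible length, so every move has to be on a shortest route through the required cells.
Route from d1: left 1 to c1, down 4 to c5, left 2 to a5, up 1 to a4, right 1 to b4 — 9 moves in all.
Check: all required cells visited; 9 ≤ 9 moves.

d1 - c1 - c2 - c3 - c4 - c5 - b5 - a5 - a4 - b4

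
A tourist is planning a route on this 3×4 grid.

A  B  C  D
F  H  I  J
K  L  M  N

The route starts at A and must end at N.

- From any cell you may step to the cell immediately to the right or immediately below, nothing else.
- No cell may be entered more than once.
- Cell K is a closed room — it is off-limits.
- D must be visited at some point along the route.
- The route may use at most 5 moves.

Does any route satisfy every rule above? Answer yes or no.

One route that works: A → B → C → D → J → N.

yes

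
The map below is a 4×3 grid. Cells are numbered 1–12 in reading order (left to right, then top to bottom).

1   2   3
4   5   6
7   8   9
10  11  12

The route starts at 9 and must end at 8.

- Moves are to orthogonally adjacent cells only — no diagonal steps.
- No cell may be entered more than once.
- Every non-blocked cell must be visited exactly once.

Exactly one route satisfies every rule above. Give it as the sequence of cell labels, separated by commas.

9, 12, 11, 10, 7, 4, 1, 2, 3, 6, 5, 8

Need to visit all 12 open cells exactly once, starting at 9 and ending at 8.
Cell 12 has only two open neighbours (9 and 11), so the path must pass straight through it: one of those is the cell it's entered from and the other is where it exits.
Route from 9: down to 12, 2× left (reaching 10), 3× up (reaching 1), 2× right (reaching 3), down to 6, left to 5, down to 8 — 11 moves in all.
Check: all 12 open cells covered.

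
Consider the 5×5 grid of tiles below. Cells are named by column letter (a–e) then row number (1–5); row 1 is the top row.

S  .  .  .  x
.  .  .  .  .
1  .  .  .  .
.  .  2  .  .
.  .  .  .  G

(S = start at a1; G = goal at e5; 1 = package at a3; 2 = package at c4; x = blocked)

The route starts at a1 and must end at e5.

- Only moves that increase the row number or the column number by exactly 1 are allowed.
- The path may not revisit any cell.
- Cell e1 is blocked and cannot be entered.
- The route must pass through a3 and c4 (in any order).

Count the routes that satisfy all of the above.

9

A right/down-only route from a1 to e5 makes exactly 4 down-moves and 4 right-moves in some order.
With no other constraints that would be C(8,4) = 70 routes.
A monotone route can only reach the required cells in the order a3, c4, so split there and multiply the segment counts (each segment already excludes blocked cells): a1→a3: 1; a3→c4: 3; c4→e5: 3; product = 9.
That gives 9 routes.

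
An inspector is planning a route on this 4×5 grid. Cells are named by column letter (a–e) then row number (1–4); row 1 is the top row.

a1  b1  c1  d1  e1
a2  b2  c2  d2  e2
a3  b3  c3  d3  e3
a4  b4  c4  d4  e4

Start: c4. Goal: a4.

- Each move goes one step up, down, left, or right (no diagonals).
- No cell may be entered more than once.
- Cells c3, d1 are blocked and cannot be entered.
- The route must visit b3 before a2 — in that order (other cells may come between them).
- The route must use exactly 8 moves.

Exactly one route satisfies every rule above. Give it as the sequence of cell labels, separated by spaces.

c4 b4 b3 b2 b1 a1 a2 a3 a4

The waypoints must appear in the order b3, a2, with no cell reused.
Route from c4: left to b4, 3× up (reaching b1), left to a1, 3× down (reaching a4) — 8 moves in all.
Check: order respected (b3 at step 2, a2 at step 6); 8 moves as required.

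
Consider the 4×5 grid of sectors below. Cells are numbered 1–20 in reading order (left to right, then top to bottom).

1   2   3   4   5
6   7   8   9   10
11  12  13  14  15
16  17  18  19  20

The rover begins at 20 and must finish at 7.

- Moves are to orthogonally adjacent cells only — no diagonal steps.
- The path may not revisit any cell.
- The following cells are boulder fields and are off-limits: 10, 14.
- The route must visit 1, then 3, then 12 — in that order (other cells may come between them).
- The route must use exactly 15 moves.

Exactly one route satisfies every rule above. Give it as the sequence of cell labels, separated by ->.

The waypoints must appear in the order 1, 3, 12, with no cell reused.
Route from 20: left 4 to 16, up 3 to 1, right 3 to 4, down 1 to 9, left 1 to 8, down 1 to 13, left 1 to 12, up 1 to 7 — 15 moves in all.
Check: order respected (1 at step 7, 3 at step 9, 12 at step 14); 15 moves as required.

20 -> 19 -> 18 -> 17 -> 16 -> 11 -> 6 -> 1 -> 2 -> 3 -> 4 -> 9 -> 8 -> 13 -> 12 -> 7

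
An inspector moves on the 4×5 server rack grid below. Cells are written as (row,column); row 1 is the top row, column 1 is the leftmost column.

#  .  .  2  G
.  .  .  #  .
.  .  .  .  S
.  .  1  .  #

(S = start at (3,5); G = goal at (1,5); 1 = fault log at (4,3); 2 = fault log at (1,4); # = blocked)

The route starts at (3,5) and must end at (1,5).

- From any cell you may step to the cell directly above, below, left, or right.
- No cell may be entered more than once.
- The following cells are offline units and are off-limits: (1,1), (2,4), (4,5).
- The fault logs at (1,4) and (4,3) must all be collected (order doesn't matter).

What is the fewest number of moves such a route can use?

8

Any route passes through (1,4) and (4,3) in some order between (3,5) and (1,5). Summing Manhattan distances along each leg and taking the cheapest ordering ((3,5) → (4,3) → (1,4) → (1,5)) gives a lower bound of 3 + 4 + 1 = 8 moves.
A route of 8 moves achieves this: (3,5) → (3,4) → (4,4) → (4,3) → (3,3) → (2,3) → (1,3) → (1,4) → (1,5).
Since 8 matches the lower bound, it is optimal.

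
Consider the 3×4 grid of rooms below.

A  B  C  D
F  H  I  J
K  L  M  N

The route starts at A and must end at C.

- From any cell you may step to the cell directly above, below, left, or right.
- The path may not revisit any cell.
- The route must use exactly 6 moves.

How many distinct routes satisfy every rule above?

Need simple routes of exactly 6 moves from A to C (Manhattan distance 2, so 2 moves are spent on a detour and 2 undoing it).
Enumerating: A F K L H B C | A F K L H I C | A F K L M I C | A F H L M I C | A F H I J D C | A B H L M I C | A B H I J D C.
That gives 7 routes.

7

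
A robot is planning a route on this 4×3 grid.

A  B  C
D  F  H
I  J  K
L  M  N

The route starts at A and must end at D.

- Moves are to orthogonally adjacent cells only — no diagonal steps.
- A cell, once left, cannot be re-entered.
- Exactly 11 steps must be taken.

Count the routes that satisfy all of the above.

2

Need simple routes of exactly 11 moves from A to D (Manhattan distance 1, so 5 moves are spent on a detour and 5 undoing it).
Enumerating: A B C H K N M L I J F D | A B C H F J K N M L I D.
That gives 2 routes.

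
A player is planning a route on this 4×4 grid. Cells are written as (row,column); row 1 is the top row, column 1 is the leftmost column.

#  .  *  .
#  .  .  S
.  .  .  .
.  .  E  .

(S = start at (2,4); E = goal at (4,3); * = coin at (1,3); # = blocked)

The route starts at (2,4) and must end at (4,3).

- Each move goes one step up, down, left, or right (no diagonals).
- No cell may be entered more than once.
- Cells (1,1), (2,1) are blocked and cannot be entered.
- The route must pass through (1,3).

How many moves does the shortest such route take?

Any route passes through (1,3) somewhere between (2,4) and (4,3). Summing Manhattan distances along the two legs ((2,4) → (1,3) → (4,3)) gives a lower bound of 2 + 3 = 5 moves.
A route of 5 moves achieves this: (2,4) → (1,4) → (1,3) → (2,3) → (3,3) → (4,3).
Since 5 matches the lower bound, it is optimal.

5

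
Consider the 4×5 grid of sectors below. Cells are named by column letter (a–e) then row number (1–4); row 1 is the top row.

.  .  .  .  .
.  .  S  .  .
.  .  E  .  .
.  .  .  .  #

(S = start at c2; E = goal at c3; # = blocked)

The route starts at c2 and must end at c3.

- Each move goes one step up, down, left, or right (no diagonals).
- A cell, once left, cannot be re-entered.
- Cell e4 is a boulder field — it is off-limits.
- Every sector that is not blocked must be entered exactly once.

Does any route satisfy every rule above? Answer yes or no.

Colour the cells like a checkerboard: each orthogonal step flips colour, so a Hamiltonian route alternates colours. Here there are 10 cells of one colour and 9 of the other, with start on the opposite colour to the goal — the counts and endpoints can't be arranged into an alternating sequence of length 19, so no Hamiltonian route exists.

no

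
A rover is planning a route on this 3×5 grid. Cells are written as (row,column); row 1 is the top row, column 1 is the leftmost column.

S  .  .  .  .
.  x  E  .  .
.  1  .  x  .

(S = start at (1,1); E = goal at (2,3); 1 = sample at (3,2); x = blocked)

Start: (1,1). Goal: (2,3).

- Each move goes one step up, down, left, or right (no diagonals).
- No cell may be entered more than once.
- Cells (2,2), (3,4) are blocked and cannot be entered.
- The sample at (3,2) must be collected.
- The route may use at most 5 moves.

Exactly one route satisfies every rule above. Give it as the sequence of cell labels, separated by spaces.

(1,1) (2,1) (3,1) (3,2) (3,3) (2,3)

The 5-move cap with required stops at (3,2) leaves no slack for detours.
Route from (1,1): down 2 to (3,1), right 2 to (3,3), up 1 to (2,3) — 5 moves in all.
Check: all required cells visited; 5 ≤ 5 moves.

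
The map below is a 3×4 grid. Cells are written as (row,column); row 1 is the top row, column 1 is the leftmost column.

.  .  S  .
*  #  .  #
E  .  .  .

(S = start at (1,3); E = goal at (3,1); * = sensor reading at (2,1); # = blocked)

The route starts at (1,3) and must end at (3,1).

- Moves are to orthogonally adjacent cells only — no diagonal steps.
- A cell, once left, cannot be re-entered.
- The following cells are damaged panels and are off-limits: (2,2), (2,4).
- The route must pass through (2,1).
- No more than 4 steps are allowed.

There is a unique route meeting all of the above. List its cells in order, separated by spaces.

(1,3) (1,2) (1,1) (2,1) (3,1)

Any route must reach (2,1) and still end at (3,1) within 4 moves, so the order of the required stops is forced.
Route from (1,3): left 2 to (1,1), down 2 to (3,1) — 4 moves in all.
Check: all required cells visited; 4 ≤ 4 moves.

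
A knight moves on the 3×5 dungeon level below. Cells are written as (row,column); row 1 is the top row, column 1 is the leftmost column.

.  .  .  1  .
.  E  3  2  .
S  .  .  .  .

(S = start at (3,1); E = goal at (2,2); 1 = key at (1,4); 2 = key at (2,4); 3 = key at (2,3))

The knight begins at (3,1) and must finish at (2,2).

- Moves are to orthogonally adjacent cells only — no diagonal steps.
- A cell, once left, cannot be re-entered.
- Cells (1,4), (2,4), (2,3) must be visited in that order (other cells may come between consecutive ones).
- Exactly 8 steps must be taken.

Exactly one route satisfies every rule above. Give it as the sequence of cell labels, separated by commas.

The waypoints must appear in the order (1,4), (2,4), (2,3), with no cell reused.
Route from (3,1): up 2 to (1,1), right 3 to (1,4), down 1 to (2,4), left 2 to (2,2) — 8 moves in all.
Check: order respected (1 at step 5, 2 at step 6, 3 at step 7); 8 moves as required.

(3,1), (2,1), (1,1), (1,2), (1,3), (1,4), (2,4), (2,3), (2,2)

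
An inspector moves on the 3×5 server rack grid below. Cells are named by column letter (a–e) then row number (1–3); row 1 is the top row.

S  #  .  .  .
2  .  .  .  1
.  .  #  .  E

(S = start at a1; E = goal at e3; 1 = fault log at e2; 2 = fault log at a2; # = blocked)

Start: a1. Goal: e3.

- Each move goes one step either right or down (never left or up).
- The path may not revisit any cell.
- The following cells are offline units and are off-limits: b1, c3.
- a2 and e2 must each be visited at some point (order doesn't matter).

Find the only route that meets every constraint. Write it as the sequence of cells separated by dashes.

Moves only go right or down, so the column and row indices never decrease.
Route from a1: down to a2, 4× right (reaching e2), down to e3 — 6 moves in all.
Check: all required cells visited.

a1 - a2 - b2 - c2 - d2 - e2 - e3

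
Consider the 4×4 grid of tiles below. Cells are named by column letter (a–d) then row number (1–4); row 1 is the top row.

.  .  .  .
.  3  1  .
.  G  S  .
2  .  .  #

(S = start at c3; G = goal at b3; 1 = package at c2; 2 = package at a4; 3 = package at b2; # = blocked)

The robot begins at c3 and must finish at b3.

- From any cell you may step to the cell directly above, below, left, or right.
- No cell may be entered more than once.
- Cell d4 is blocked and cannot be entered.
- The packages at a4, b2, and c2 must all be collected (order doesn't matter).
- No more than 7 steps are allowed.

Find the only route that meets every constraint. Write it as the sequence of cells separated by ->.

c3 -> c2 -> b2 -> a2 -> a3 -> a4 -> b4 -> b3

The budget equals the shortest possible length, so every move has to be on a shortest route through the required cells.
Route from c3: up to c2, 2× left (reaching a2), 2× down (reaching a4), right to b4, up to b3 — 7 moves in all.
Check: all required cells visited; 7 ≤ 7 moves.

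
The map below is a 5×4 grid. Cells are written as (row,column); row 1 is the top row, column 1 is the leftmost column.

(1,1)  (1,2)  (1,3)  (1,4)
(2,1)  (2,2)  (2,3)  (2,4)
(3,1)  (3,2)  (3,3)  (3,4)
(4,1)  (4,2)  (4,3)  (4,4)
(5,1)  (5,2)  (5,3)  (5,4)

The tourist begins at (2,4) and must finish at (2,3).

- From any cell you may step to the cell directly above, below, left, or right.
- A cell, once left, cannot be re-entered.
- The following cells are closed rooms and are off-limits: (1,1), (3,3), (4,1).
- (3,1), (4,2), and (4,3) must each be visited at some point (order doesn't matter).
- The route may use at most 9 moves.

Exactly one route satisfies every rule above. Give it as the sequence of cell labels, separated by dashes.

The budget equals the shortest possible length, so every move has to be on a shortest route through the required cells.
Route from (2,4): 2× down (reaching (4,4)), 2× left (reaching (4,2)), up to (3,2), left to (3,1), up to (2,1), 2× right (reaching (2,3)) — 9 moves in all.
Check: all required cells visited; 9 ≤ 9 moves.

(2,4) - (3,4) - (4,4) - (4,3) - (4,2) - (3,2) - (3,1) - (2,1) - (2,2) - (2,3)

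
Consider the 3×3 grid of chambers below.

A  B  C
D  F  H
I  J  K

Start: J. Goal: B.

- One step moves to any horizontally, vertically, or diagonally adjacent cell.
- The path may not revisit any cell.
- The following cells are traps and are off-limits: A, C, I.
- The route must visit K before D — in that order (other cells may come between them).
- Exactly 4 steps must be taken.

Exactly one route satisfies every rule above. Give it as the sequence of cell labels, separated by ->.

The waypoints must appear in the order K, D, with no cell reused.
Route from J: right 1 to K, up-left 1 to F, left 1 to D, up-right 1 to B — 4 moves in all.
Check: order respected (K at step 1, D at step 3); 4 moves as required.

J -> K -> F -> D -> B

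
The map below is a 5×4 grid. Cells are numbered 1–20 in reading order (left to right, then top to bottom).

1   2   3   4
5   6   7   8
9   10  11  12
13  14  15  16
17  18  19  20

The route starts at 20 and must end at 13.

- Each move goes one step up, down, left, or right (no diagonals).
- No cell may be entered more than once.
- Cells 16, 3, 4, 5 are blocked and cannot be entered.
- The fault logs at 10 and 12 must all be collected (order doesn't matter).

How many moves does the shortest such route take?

10

Any route passes through 10 and 12 in some order between 20 and 13. Summing Manhattan distances along each leg and taking the cheapest ordering (20 → 12 → 10 → 13) gives a lower bound of 2 + 2 + 2 = 6 moves.
That bound ignores the blocked cells. Measuring each leg by the fewest moves that actually steer around them (20→12: 4; 12→10: 2; 10→13: 2) raises the lower bound to 8.
The shortest route satisfying every rule uses 10 moves: 20 → 19 → 15 → 11 → 12 → 8 → 7 → 6 → 10 → 14 → 13.
The no-revisit rule (legs can't share cells) pushes the minimum above the 8-move bound; an exhaustive check rules out every length from 8 to 9, leaving 10 as the minimum.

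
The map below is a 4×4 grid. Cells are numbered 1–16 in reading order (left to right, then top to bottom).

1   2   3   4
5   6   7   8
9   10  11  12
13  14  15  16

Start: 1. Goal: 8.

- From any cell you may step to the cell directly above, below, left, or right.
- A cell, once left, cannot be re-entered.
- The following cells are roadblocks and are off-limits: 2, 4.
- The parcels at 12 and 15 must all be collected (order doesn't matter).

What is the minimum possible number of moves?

Any route passes through 12 and 15 in some order between 1 and 8. Summing Manhattan distances along each leg and taking the cheapest ordering (1 → 15 → 12 → 8) gives a lower bound of 5 + 2 + 1 = 8 moves.
A route of 8 moves achieves this: 1 → 5 → 9 → 13 → 14 → 15 → 11 → 12 → 8.
Since 8 matches the lower bound, it is optimal.

8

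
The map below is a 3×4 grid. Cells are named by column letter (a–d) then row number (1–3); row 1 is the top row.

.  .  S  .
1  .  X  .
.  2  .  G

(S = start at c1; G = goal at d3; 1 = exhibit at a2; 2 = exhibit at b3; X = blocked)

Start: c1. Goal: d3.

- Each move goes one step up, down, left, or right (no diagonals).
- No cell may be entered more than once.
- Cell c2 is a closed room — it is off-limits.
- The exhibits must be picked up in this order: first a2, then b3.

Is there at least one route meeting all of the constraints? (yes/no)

One route that works: c1 → b1 → b2 → a2 → a3 → b3 → c3 → d3.

yes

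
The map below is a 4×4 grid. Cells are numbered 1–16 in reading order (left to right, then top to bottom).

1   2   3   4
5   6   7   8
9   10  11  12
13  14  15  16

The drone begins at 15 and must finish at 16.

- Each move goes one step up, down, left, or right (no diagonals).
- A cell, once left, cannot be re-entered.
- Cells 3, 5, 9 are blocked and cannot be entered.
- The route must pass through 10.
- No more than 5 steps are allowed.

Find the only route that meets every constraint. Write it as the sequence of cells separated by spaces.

15 14 10 11 12 16

The budget equals the shortest possible length, so every move has to be on a shortest route through the required cells.
Route from 15: left to 14, up to 10, 2× right (reaching 12), down to 16 — 5 moves in all.
Check: all required cells visited; 5 ≤ 5 moves.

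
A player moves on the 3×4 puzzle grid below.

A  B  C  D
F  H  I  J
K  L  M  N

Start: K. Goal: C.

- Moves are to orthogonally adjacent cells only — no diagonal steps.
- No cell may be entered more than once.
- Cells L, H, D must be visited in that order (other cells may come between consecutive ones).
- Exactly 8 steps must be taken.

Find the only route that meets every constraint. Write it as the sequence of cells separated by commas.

The waypoints must appear in the order L, H, D, with no cell reused.
Route from K: right 1 to L, up 1 to H, right 1 to I, down 1 to M, right 1 to N, up 2 to D, left 1 to C — 8 moves in all.
Check: order respected (L at step 1, H at step 2, D at step 7); 8 moves as required.

K, L, H, I, M, N, J, D, C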